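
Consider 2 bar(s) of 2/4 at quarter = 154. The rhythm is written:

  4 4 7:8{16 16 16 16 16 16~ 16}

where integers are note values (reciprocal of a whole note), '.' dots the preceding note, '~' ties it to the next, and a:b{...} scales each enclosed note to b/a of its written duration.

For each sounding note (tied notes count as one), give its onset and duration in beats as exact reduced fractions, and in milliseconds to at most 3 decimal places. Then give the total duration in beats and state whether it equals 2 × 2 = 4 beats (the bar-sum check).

1) 0.0ms=0b +389.61ms=1b
2) 389.61ms=1b +389.61ms=1b
3) 779.221ms=2b +111.317ms=2/7b
4) 890.538ms=16/7b +111.317ms=2/7b
5) 1001.855ms=18/7b +111.317ms=2/7b
6) 1113.173ms=20/7b +111.317ms=2/7b
7) 1224.49ms=22/7b +111.317ms=2/7b
8) 1335.807ms=24/7b +222.635ms=4/7b
Σ=4b of 4 (154bpm 2/4) — PASS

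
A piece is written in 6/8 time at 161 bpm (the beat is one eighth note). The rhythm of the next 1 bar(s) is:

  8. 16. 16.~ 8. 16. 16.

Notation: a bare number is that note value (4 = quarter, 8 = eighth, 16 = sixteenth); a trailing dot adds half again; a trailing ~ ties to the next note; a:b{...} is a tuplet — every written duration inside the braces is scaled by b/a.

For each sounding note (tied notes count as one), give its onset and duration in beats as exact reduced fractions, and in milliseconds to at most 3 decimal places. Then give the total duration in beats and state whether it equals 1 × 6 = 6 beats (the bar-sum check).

1) 0.0ms=0b +559.006ms=3/2b
2) 559.006ms=3/2b +279.503ms=3/4b
3) 838.509ms=9/4b +838.509ms=9/4b
4) 1677.019ms=9/2b +279.503ms=3/4b
5) 1956.522ms=21/4b +279.503ms=3/4b
Σ=6b of 6 (161bpm 6/8) — PASS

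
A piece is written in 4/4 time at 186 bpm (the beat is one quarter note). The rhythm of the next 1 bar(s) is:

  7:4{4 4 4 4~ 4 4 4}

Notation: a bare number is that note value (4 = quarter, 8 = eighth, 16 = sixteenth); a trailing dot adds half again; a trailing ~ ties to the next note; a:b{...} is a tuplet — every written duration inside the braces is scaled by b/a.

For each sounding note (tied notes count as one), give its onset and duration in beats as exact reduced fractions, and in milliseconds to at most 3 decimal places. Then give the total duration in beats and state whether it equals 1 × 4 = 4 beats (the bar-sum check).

1) 0.0ms=0b +184.332ms=4/7b
2) 184.332ms=4/7b +184.332ms=4/7b
3) 368.664ms=8/7b +184.332ms=4/7b
4) 552.995ms=12/7b +368.664ms=8/7b
5) 921.659ms=20/7b +184.332ms=4/7b
6) 1105.991ms=24/7b +184.332ms=4/7b
Σ=4b of 4 (186bpm 4/4) — PASS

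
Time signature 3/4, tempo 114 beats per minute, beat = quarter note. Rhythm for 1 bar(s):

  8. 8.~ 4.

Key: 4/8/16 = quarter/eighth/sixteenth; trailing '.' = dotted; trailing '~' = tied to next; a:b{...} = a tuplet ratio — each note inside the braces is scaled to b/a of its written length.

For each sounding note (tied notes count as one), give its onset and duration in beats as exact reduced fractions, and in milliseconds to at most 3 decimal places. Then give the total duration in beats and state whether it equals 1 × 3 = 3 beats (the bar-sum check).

1) 0.0ms=0b +394.737ms=3/4b
2) 394.737ms=3/4b +1184.211ms=9/4b
Σ=3b of 3 (114bpm 3/4) — PASS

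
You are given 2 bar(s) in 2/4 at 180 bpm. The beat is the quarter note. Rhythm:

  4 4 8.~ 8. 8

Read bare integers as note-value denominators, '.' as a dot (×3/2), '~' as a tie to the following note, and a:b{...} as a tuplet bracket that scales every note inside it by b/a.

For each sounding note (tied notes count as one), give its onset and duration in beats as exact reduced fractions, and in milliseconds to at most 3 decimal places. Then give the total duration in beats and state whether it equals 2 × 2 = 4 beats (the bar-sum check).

1) 0.0ms=0b +333.333ms=1b
2) 333.333ms=1b +333.333ms=1b
3) 666.667ms=2b +500.0ms=3/2b
4) 1166.667ms=7/2b +166.667ms=1/2b
Σ=4b of 4 (180bpm 2/4) — PASS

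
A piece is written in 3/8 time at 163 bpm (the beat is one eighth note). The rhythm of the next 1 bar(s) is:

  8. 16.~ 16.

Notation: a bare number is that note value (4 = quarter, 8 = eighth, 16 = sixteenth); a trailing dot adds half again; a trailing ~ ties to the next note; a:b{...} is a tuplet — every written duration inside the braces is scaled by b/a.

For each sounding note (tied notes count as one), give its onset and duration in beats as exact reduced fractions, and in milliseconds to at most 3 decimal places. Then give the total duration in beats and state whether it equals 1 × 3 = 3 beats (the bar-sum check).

1) 0.0ms=0b +552.147ms=3/2b
2) 552.147ms=3/2b +552.147ms=3/2b
Σ=3b of 3 (163bpm 3/8) — PASS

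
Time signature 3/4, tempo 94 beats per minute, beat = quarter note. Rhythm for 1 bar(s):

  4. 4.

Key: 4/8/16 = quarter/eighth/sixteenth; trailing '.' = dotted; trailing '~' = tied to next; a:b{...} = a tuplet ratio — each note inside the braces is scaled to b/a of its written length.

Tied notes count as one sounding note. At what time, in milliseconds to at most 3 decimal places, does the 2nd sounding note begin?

note 2 onset = 3/2b = 957.447ms

1. 0.0ms @ 0 + 957.447ms (3/2)
2. 957.447ms @ 3/2 + 957.447ms (3/2)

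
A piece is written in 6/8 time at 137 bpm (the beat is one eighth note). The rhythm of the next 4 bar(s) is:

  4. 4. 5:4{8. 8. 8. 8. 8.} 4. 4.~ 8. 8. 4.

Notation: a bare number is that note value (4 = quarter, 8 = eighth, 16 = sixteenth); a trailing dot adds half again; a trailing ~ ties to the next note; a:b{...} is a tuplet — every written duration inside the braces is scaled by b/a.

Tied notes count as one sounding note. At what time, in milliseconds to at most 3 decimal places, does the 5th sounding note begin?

1. 0.0ms @ 0 + 1313.869ms (3)
2. 1313.869ms @ 3 + 1313.869ms (3)
3. 2627.737ms @ 6 + 525.547ms (6/5)
4. 3153.285ms @ 36/5 + 525.547ms (6/5)
5. 3678.832ms @ 42/5 + 525.547ms (6/5)
6. 4204.38ms @ 48/5 + 525.547ms (6/5)
7. 4729.927ms @ 54/5 + 525.547ms (6/5)
8. 5255.474ms @ 12 + 1313.869ms (3)
9. 6569.343ms @ 15 + 1970.803ms (9/2)
10. 8540.146ms @ 39/2 + 656.934ms (3/2)
11. 9197.08ms @ 21 + 1313.869ms (3)

note 5 onset = 42/5b = 3678.832ms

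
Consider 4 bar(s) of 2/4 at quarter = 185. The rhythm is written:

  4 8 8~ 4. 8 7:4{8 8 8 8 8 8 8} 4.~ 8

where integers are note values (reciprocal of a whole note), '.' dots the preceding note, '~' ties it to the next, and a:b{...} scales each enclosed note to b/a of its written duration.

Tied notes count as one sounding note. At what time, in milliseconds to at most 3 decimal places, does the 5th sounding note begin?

1. 0.0ms @ 0 + 324.324ms (1)
2. 324.324ms @ 1 + 162.162ms (1/2)
3. 486.486ms @ 3/2 + 648.649ms (2)
4. 1135.135ms @ 7/2 + 162.162ms (1/2)
5. 1297.297ms @ 4 + 92.664ms (2/7)
6. 1389.961ms @ 30/7 + 92.664ms (2/7)
7. 1482.625ms @ 32/7 + 92.664ms (2/7)
8. 1575.29ms @ 34/7 + 92.664ms (2/7)
9. 1667.954ms @ 36/7 + 92.664ms (2/7)
10. 1760.618ms @ 38/7 + 92.664ms (2/7)
11. 1853.282ms @ 40/7 + 92.664ms (2/7)
12. 1945.946ms @ 6 + 648.649ms (2)

note 5 onset = 4b = 1297.297ms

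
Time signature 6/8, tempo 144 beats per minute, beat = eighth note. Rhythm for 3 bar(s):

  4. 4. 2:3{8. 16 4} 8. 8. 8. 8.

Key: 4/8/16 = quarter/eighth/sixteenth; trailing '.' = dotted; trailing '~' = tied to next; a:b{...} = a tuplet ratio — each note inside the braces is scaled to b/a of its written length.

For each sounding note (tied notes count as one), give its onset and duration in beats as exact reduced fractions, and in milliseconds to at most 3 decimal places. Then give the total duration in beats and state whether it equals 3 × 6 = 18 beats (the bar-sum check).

1) 0.0ms=0b +1250.0ms=3b
2) 1250.0ms=3b +1250.0ms=3b
3) 2500.0ms=6b +937.5ms=9/4b
4) 3437.5ms=33/4b +312.5ms=3/4b
5) 3750.0ms=9b +1250.0ms=3b
6) 5000.0ms=12b +625.0ms=3/2b
7) 5625.0ms=27/2b +625.0ms=3/2b
8) 6250.0ms=15b +625.0ms=3/2b
9) 6875.0ms=33/2b +625.0ms=3/2b
Σ=18b of 18 (144bpm 6/8) — PASS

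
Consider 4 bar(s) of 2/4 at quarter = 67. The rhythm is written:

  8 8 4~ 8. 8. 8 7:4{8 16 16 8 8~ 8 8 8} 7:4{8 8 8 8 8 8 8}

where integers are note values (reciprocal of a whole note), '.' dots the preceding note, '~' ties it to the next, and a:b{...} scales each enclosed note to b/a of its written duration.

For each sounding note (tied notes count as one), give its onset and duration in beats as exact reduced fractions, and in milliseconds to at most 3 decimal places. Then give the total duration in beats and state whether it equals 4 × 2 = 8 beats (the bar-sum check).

1) 0.0ms=0b +447.761ms=1/2b
2) 447.761ms=1/2b +447.761ms=1/2b
3) 895.522ms=1b +1567.164ms=7/4b
4) 2462.687ms=11/4b +671.642ms=3/4b
5) 3134.328ms=7/2b +447.761ms=1/2b
6) 3582.09ms=4b +255.864ms=2/7b
7) 3837.953ms=30/7b +127.932ms=1/7b
8) 3965.885ms=31/7b +127.932ms=1/7b
9) 4093.817ms=32/7b +255.864ms=2/7b
10) 4349.68ms=34/7b +511.727ms=4/7b
11) 4861.407ms=38/7b +255.864ms=2/7b
12) 5117.271ms=40/7b +255.864ms=2/7b
13) 5373.134ms=6b +255.864ms=2/7b
14) 5628.998ms=44/7b +255.864ms=2/7b
15) 5884.861ms=46/7b +255.864ms=2/7b
16) 6140.725ms=48/7b +255.864ms=2/7b
17) 6396.588ms=50/7b +255.864ms=2/7b
18) 6652.452ms=52/7b +255.864ms=2/7b
19) 6908.316ms=54/7b +255.864ms=2/7b
Σ=8b of 8 (67bpm 2/4) — PASS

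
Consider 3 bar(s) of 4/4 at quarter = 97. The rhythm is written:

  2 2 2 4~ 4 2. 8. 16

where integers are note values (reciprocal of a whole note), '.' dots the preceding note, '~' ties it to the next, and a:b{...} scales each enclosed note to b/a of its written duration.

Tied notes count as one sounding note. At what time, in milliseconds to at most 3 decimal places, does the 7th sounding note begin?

note 7 onset = 47/4b = 7268.041ms

1. 0.0ms @ 0 + 1237.113ms (2)
2. 1237.113ms @ 2 + 1237.113ms (2)
3. 2474.227ms @ 4 + 1237.113ms (2)
4. 3711.34ms @ 6 + 1237.113ms (2)
5. 4948.454ms @ 8 + 1855.67ms (3)
6. 6804.124ms @ 11 + 463.918ms (3/4)
7. 7268.041ms @ 47/4 + 154.639ms (1/4)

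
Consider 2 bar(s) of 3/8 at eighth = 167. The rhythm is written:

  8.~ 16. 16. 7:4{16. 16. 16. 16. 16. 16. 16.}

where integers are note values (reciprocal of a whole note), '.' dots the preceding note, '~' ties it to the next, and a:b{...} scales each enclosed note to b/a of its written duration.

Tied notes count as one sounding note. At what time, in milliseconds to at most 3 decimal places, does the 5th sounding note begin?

1. 0.0ms @ 0 + 808.383ms (9/4)
2. 808.383ms @ 9/4 + 269.461ms (3/4)
3. 1077.844ms @ 3 + 153.978ms (3/7)
4. 1231.822ms @ 24/7 + 153.978ms (3/7)
5. 1385.8ms @ 27/7 + 153.978ms (3/7)
6. 1539.778ms @ 30/7 + 153.978ms (3/7)
7. 1693.755ms @ 33/7 + 153.978ms (3/7)
8. 1847.733ms @ 36/7 + 153.978ms (3/7)
9. 2001.711ms @ 39/7 + 153.978ms (3/7)

note 5 onset = 27/7b = 1385.8ms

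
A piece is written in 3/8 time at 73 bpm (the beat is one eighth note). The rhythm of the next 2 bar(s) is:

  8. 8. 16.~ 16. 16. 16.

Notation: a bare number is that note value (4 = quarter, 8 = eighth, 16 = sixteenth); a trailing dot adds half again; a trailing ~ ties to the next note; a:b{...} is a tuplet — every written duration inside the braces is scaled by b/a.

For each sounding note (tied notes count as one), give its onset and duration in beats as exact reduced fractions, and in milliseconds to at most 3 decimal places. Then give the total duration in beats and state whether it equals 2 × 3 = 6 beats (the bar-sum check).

1) 0.0ms=0b +1232.877ms=3/2b
2) 1232.877ms=3/2b +1232.877ms=3/2b
3) 2465.753ms=3b +1232.877ms=3/2b
4) 3698.63ms=9/2b +616.438ms=3/4b
5) 4315.068ms=21/4b +616.438ms=3/4b
Σ=6b of 6 (73bpm 3/8) — PASS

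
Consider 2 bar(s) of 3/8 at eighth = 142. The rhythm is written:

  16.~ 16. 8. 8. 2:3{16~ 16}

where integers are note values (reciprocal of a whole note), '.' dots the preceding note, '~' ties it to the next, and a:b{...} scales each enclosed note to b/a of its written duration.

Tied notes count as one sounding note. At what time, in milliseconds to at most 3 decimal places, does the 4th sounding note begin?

1. 0.0ms @ 0 + 633.803ms (3/2)
2. 633.803ms @ 3/2 + 633.803ms (3/2)
3. 1267.606ms @ 3 + 633.803ms (3/2)
4. 1901.408ms @ 9/2 + 633.803ms (3/2)

note 4 onset = 9/2b = 1901.408ms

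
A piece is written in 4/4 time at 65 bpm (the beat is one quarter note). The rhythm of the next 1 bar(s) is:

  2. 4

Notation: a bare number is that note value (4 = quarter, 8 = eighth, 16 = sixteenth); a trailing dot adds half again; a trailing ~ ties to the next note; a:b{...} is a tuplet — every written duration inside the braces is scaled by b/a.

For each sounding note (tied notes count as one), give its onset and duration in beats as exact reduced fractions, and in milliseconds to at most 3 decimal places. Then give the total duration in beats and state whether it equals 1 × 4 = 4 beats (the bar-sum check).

1) 0.0ms=0b +2769.231ms=3b
2) 2769.231ms=3b +923.077ms=1b
Σ=4b of 4 (65bpm 4/4) — PASS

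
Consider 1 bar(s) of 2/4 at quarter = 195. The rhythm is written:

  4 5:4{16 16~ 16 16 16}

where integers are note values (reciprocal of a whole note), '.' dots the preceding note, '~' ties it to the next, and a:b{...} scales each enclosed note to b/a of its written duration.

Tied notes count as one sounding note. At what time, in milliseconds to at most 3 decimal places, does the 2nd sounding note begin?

note 2 onset = 1b = 307.692ms

1. 0.0ms @ 0 + 307.692ms (1)
2. 307.692ms @ 1 + 61.538ms (1/5)
3. 369.231ms @ 6/5 + 123.077ms (2/5)
4. 492.308ms @ 8/5 + 61.538ms (1/5)
5. 553.846ms @ 9/5 + 61.538ms (1/5)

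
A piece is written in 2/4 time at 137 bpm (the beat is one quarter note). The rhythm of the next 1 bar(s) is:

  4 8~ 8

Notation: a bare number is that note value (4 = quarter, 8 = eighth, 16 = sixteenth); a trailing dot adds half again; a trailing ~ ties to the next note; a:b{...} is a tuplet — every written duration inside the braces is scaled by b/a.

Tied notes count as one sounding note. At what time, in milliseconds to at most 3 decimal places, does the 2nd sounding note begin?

note 2 onset = 1b = 437.956ms

1. 0.0ms @ 0 + 437.956ms (1)
2. 437.956ms @ 1 + 437.956ms (1)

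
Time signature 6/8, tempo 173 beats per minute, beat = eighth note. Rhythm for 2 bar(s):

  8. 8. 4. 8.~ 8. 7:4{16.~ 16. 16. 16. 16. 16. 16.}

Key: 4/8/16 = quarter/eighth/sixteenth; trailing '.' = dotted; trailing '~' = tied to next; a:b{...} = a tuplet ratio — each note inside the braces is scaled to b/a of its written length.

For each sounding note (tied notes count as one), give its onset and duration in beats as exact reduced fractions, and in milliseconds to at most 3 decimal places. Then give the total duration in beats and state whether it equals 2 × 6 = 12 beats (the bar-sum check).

1) 0.0ms=0b +520.231ms=3/2b
2) 520.231ms=3/2b +520.231ms=3/2b
3) 1040.462ms=3b +1040.462ms=3b
4) 2080.925ms=6b +1040.462ms=3b
5) 3121.387ms=9b +297.275ms=6/7b
6) 3418.662ms=69/7b +148.637ms=3/7b
7) 3567.3ms=72/7b +148.637ms=3/7b
8) 3715.937ms=75/7b +148.637ms=3/7b
9) 3864.575ms=78/7b +148.637ms=3/7b
10) 4013.212ms=81/7b +148.637ms=3/7b
Σ=12b of 12 (173bpm 6/8) — PASS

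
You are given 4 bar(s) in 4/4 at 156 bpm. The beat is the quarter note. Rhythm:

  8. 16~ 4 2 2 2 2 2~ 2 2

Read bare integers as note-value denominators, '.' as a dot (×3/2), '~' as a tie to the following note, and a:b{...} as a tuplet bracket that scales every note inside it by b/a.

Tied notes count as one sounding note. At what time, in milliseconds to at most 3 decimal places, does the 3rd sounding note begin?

1. 0.0ms @ 0 + 288.462ms (3/4)
2. 288.462ms @ 3/4 + 480.769ms (5/4)
3. 769.231ms @ 2 + 769.231ms (2)
4. 1538.462ms @ 4 + 769.231ms (2)
5. 2307.692ms @ 6 + 769.231ms (2)
6. 3076.923ms @ 8 + 769.231ms (2)
7. 3846.154ms @ 10 + 1538.462ms (4)
8. 5384.615ms @ 14 + 769.231ms (2)

note 3 onset = 2b = 769.231ms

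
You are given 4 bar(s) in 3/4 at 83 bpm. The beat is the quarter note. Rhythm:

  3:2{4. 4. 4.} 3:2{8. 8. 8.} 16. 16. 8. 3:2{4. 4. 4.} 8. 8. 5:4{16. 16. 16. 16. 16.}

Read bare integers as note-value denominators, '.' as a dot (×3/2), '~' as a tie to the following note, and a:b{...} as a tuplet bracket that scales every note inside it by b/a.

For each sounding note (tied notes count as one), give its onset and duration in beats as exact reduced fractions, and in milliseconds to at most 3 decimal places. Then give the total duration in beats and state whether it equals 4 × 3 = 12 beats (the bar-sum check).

1) 0.0ms=0b +722.892ms=1b
2) 722.892ms=1b +722.892ms=1b
3) 1445.783ms=2b +722.892ms=1b
4) 2168.675ms=3b +361.446ms=1/2b
5) 2530.12ms=7/2b +361.446ms=1/2b
6) 2891.566ms=4b +361.446ms=1/2b
7) 3253.012ms=9/2b +271.084ms=3/8b
8) 3524.096ms=39/8b +271.084ms=3/8b
9) 3795.181ms=21/4b +542.169ms=3/4b
10) 4337.349ms=6b +722.892ms=1b
11) 5060.241ms=7b +722.892ms=1b
12) 5783.133ms=8b +722.892ms=1b
13) 6506.024ms=9b +542.169ms=3/4b
14) 7048.193ms=39/4b +542.169ms=3/4b
15) 7590.361ms=21/2b +216.867ms=3/10b
16) 7807.229ms=54/5b +216.867ms=3/10b
17) 8024.096ms=111/10b +216.867ms=3/10b
18) 8240.964ms=57/5b +216.867ms=3/10b
19) 8457.831ms=117/10b +216.867ms=3/10b
Σ=12b of 12 (83bpm 3/4) — PASS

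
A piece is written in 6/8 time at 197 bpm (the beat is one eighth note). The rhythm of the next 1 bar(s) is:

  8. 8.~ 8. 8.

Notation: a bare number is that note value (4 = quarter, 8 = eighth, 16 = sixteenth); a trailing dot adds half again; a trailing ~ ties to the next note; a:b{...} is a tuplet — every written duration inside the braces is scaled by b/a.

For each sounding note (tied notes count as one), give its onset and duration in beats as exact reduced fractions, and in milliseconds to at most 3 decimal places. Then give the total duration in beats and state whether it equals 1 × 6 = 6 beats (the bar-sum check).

1) 0.0ms=0b +456.853ms=3/2b
2) 456.853ms=3/2b +913.706ms=3b
3) 1370.558ms=9/2b +456.853ms=3/2b
Σ=6b of 6 (197bpm 6/8) — PASS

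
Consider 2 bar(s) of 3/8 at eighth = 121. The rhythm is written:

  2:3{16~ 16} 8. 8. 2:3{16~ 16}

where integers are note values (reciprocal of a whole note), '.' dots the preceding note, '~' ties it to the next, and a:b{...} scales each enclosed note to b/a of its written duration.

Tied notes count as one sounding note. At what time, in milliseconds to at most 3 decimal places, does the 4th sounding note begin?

1. 0.0ms @ 0 + 743.802ms (3/2)
2. 743.802ms @ 3/2 + 743.802ms (3/2)
3. 1487.603ms @ 3 + 743.802ms (3/2)
4. 2231.405ms @ 9/2 + 743.802ms (3/2)

note 4 onset = 9/2b = 2231.405ms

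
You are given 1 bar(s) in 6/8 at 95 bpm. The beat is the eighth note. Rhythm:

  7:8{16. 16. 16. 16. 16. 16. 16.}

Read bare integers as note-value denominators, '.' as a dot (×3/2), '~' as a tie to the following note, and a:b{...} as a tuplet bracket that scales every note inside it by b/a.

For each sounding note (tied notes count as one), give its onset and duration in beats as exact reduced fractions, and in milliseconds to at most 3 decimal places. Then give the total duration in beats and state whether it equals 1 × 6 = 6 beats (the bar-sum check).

1) 0.0ms=0b +541.353ms=6/7b
2) 541.353ms=6/7b +541.353ms=6/7b
3) 1082.707ms=12/7b +541.353ms=6/7b
4) 1624.06ms=18/7b +541.353ms=6/7b
5) 2165.414ms=24/7b +541.353ms=6/7b
6) 2706.767ms=30/7b +541.353ms=6/7b
7) 3248.12ms=36/7b +541.353ms=6/7b
Σ=6b of 6 (95bpm 6/8) — PASS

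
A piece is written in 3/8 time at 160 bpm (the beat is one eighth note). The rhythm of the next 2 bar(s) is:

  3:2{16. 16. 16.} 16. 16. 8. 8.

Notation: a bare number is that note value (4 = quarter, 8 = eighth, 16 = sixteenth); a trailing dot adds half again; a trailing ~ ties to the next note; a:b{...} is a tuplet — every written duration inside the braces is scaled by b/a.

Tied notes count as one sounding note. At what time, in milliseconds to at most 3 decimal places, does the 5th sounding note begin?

1. 0.0ms @ 0 + 187.5ms (1/2)
2. 187.5ms @ 1/2 + 187.5ms (1/2)
3. 375.0ms @ 1 + 187.5ms (1/2)
4. 562.5ms @ 3/2 + 281.25ms (3/4)
5. 843.75ms @ 9/4 + 281.25ms (3/4)
6. 1125.0ms @ 3 + 562.5ms (3/2)
7. 1687.5ms @ 9/2 + 562.5ms (3/2)

note 5 onset = 9/4b = 843.75ms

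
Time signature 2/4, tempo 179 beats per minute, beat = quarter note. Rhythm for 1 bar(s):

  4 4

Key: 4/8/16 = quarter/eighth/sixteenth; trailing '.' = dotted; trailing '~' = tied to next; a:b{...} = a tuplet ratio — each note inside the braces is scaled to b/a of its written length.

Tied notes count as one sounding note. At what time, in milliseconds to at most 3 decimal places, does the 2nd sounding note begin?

1. 0.0ms @ 0 + 335.196ms (1)
2. 335.196ms @ 1 + 335.196ms (1)

note 2 onset = 1b = 335.196ms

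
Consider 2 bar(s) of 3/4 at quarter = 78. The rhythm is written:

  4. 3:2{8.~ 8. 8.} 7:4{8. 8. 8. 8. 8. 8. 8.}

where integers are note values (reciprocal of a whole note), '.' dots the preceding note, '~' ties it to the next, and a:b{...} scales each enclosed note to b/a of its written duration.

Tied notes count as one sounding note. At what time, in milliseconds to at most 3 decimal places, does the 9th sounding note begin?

note 9 onset = 36/7b = 3956.044ms

1. 0.0ms @ 0 + 1153.846ms (3/2)
2. 1153.846ms @ 3/2 + 769.231ms (1)
3. 1923.077ms @ 5/2 + 384.615ms (1/2)
4. 2307.692ms @ 3 + 329.67ms (3/7)
5. 2637.363ms @ 24/7 + 329.67ms (3/7)
6. 2967.033ms @ 27/7 + 329.67ms (3/7)
7. 3296.703ms @ 30/7 + 329.67ms (3/7)
8. 3626.374ms @ 33/7 + 329.67ms (3/7)
9. 3956.044ms @ 36/7 + 329.67ms (3/7)
10. 4285.714ms @ 39/7 + 329.67ms (3/7)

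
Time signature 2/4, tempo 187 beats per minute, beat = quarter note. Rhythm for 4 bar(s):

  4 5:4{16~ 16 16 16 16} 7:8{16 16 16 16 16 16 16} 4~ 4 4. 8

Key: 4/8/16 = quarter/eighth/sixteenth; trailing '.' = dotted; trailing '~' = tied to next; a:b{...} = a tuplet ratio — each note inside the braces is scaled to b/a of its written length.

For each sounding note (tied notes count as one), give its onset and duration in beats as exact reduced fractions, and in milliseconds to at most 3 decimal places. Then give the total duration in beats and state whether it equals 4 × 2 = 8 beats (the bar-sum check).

1) 0.0ms=0b +320.856ms=1b
2) 320.856ms=1b +128.342ms=2/5b
3) 449.198ms=7/5b +64.171ms=1/5b
4) 513.369ms=8/5b +64.171ms=1/5b
5) 577.54ms=9/5b +64.171ms=1/5b
6) 641.711ms=2b +91.673ms=2/7b
7) 733.384ms=16/7b +91.673ms=2/7b
8) 825.057ms=18/7b +91.673ms=2/7b
9) 916.73ms=20/7b +91.673ms=2/7b
10) 1008.403ms=22/7b +91.673ms=2/7b
11) 1100.076ms=24/7b +91.673ms=2/7b
12) 1191.749ms=26/7b +91.673ms=2/7b
13) 1283.422ms=4b +641.711ms=2b
14) 1925.134ms=6b +481.283ms=3/2b
15) 2406.417ms=15/2b +160.428ms=1/2b
Σ=8b of 8 (187bpm 2/4) — PASS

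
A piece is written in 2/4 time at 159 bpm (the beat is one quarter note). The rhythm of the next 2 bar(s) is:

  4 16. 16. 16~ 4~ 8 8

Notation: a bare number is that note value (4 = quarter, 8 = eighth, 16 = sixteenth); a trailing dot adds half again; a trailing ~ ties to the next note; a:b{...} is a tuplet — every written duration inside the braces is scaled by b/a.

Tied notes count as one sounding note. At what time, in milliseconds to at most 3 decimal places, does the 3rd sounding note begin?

1. 0.0ms @ 0 + 377.358ms (1)
2. 377.358ms @ 1 + 141.509ms (3/8)
3. 518.868ms @ 11/8 + 141.509ms (3/8)
4. 660.377ms @ 7/4 + 660.377ms (7/4)
5. 1320.755ms @ 7/2 + 188.679ms (1/2)

note 3 onset = 11/8b = 518.868ms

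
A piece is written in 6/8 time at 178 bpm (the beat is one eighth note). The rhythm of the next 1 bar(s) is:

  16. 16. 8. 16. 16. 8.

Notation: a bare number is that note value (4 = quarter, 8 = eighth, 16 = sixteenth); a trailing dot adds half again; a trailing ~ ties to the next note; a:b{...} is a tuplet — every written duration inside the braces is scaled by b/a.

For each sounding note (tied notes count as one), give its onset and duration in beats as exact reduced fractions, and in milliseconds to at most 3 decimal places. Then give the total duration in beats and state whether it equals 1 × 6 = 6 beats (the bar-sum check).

1) 0.0ms=0b +252.809ms=3/4b
2) 252.809ms=3/4b +252.809ms=3/4b
3) 505.618ms=3/2b +505.618ms=3/2b
4) 1011.236ms=3b +252.809ms=3/4b
5) 1264.045ms=15/4b +252.809ms=3/4b
6) 1516.854ms=9/2b +505.618ms=3/2b
Σ=6b of 6 (178bpm 6/8) — PASS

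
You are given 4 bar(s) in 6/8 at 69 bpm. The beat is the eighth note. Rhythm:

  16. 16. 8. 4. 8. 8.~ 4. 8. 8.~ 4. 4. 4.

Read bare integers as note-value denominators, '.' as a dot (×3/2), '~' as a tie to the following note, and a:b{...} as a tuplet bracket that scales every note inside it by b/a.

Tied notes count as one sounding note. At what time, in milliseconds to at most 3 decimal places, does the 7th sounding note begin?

note 7 onset = 12b = 10434.783ms

1. 0.0ms @ 0 + 652.174ms (3/4)
2. 652.174ms @ 3/4 + 652.174ms (3/4)
3. 1304.348ms @ 3/2 + 1304.348ms (3/2)
4. 2608.696ms @ 3 + 2608.696ms (3)
5. 5217.391ms @ 6 + 1304.348ms (3/2)
6. 6521.739ms @ 15/2 + 3913.043ms (9/2)
7. 10434.783ms @ 12 + 1304.348ms (3/2)
8. 11739.13ms @ 27/2 + 3913.043ms (9/2)
9. 15652.174ms @ 18 + 2608.696ms (3)
10. 18260.87ms @ 21 + 2608.696ms (3)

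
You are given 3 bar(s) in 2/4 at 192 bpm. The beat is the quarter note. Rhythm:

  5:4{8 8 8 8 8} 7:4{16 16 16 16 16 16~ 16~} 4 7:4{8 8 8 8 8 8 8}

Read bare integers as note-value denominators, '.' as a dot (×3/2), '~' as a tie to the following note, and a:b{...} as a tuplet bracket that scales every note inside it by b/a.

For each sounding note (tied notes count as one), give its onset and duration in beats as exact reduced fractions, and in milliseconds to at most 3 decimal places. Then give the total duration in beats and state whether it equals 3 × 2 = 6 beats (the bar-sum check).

1) 0.0ms=0b +125.0ms=2/5b
2) 125.0ms=2/5b +125.0ms=2/5b
3) 250.0ms=4/5b +125.0ms=2/5b
4) 375.0ms=6/5b +125.0ms=2/5b
5) 500.0ms=8/5b +125.0ms=2/5b
6) 625.0ms=2b +44.643ms=1/7b
7) 669.643ms=15/7b +44.643ms=1/7b
8) 714.286ms=16/7b +44.643ms=1/7b
9) 758.929ms=17/7b +44.643ms=1/7b
10) 803.571ms=18/7b +44.643ms=1/7b
11) 848.214ms=19/7b +401.786ms=9/7b
12) 1250.0ms=4b +89.286ms=2/7b
13) 1339.286ms=30/7b +89.286ms=2/7b
14) 1428.571ms=32/7b +89.286ms=2/7b
15) 1517.857ms=34/7b +89.286ms=2/7b
16) 1607.143ms=36/7b +89.286ms=2/7b
17) 1696.429ms=38/7b +89.286ms=2/7b
18) 1785.714ms=40/7b +89.286ms=2/7b
Σ=6b of 6 (192bpm 2/4) — PASS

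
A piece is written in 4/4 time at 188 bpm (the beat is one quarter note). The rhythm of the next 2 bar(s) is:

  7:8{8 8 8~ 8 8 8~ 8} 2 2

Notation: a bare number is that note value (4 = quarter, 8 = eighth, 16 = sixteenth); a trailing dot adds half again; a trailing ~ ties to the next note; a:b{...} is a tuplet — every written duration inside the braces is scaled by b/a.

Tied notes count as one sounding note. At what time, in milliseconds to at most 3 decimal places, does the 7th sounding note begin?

note 7 onset = 6b = 1914.894ms

1. 0.0ms @ 0 + 182.371ms (4/7)
2. 182.371ms @ 4/7 + 182.371ms (4/7)
3. 364.742ms @ 8/7 + 364.742ms (8/7)
4. 729.483ms @ 16/7 + 182.371ms (4/7)
5. 911.854ms @ 20/7 + 364.742ms (8/7)
6. 1276.596ms @ 4 + 638.298ms (2)
7. 1914.894ms @ 6 + 638.298ms (2)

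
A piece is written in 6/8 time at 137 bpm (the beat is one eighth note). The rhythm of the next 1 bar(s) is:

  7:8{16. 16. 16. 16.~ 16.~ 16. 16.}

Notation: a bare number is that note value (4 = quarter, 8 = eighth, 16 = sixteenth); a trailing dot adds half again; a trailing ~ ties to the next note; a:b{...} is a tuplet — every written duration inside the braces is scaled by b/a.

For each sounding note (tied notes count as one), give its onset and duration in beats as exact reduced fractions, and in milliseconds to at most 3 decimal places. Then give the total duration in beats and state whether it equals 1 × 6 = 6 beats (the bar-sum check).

1) 0.0ms=0b +375.391ms=6/7b
2) 375.391ms=6/7b +375.391ms=6/7b
3) 750.782ms=12/7b +375.391ms=6/7b
4) 1126.173ms=18/7b +1126.173ms=18/7b
5) 2252.346ms=36/7b +375.391ms=6/7b
Σ=6b of 6 (137bpm 6/8) — PASS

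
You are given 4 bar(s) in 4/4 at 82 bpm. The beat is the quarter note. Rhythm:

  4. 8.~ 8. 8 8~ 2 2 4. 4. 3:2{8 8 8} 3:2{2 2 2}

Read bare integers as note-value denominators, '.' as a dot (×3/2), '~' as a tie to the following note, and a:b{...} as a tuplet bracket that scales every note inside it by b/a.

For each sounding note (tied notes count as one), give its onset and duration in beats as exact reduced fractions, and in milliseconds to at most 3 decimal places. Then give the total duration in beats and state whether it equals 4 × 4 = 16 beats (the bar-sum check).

1) 0.0ms=0b +1097.561ms=3/2b
2) 1097.561ms=3/2b +1097.561ms=3/2b
3) 2195.122ms=3b +365.854ms=1/2b
4) 2560.976ms=7/2b +1829.268ms=5/2b
5) 4390.244ms=6b +1463.415ms=2b
6) 5853.659ms=8b +1097.561ms=3/2b
7) 6951.22ms=19/2b +1097.561ms=3/2b
8) 8048.78ms=11b +243.902ms=1/3b
9) 8292.683ms=34/3b +243.902ms=1/3b
10) 8536.585ms=35/3b +243.902ms=1/3b
11) 8780.488ms=12b +975.61ms=4/3b
12) 9756.098ms=40/3b +975.61ms=4/3b
13) 10731.707ms=44/3b +975.61ms=4/3b
Σ=16b of 16 (82bpm 4/4) — PASS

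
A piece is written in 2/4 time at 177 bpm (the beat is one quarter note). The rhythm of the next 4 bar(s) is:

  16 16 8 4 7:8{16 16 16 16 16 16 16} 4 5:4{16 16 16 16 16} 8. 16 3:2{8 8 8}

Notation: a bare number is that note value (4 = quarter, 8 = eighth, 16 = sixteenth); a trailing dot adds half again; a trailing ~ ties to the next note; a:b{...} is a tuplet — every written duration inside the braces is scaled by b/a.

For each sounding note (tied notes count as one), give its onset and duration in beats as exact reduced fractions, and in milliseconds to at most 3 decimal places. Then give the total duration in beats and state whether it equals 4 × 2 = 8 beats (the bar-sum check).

1) 0.0ms=0b +84.746ms=1/4b
2) 84.746ms=1/4b +84.746ms=1/4b
3) 169.492ms=1/2b +169.492ms=1/2b
4) 338.983ms=1b +338.983ms=1b
5) 677.966ms=2b +96.852ms=2/7b
6) 774.818ms=16/7b +96.852ms=2/7b
7) 871.671ms=18/7b +96.852ms=2/7b
8) 968.523ms=20/7b +96.852ms=2/7b
9) 1065.375ms=22/7b +96.852ms=2/7b
10) 1162.228ms=24/7b +96.852ms=2/7b
11) 1259.08ms=26/7b +96.852ms=2/7b
12) 1355.932ms=4b +338.983ms=1b
13) 1694.915ms=5b +67.797ms=1/5b
14) 1762.712ms=26/5b +67.797ms=1/5b
15) 1830.508ms=27/5b +67.797ms=1/5b
16) 1898.305ms=28/5b +67.797ms=1/5b
17) 1966.102ms=29/5b +67.797ms=1/5b
18) 2033.898ms=6b +254.237ms=3/4b
19) 2288.136ms=27/4b +84.746ms=1/4b
20) 2372.881ms=7b +112.994ms=1/3b
21) 2485.876ms=22/3b +112.994ms=1/3b
22) 2598.87ms=23/3b +112.994ms=1/3b
Σ=8b of 8 (177bpm 2/4) — PASS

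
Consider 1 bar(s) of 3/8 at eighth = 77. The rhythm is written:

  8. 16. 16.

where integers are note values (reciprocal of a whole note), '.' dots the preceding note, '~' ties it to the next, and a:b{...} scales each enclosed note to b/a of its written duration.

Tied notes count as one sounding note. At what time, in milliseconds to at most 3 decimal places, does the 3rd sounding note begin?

note 3 onset = 9/4b = 1753.247ms

1. 0.0ms @ 0 + 1168.831ms (3/2)
2. 1168.831ms @ 3/2 + 584.416ms (3/4)
3. 1753.247ms @ 9/4 + 584.416ms (3/4)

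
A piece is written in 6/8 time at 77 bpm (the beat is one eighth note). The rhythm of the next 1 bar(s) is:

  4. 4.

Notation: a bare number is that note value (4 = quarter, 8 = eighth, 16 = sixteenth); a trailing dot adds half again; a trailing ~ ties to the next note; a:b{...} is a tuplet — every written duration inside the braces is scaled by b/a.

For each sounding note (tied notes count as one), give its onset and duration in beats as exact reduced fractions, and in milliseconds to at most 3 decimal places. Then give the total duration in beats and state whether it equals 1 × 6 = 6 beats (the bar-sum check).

1) 0.0ms=0b +2337.662ms=3b
2) 2337.662ms=3b +2337.662ms=3b
Σ=6b of 6 (77bpm 6/8) — PASS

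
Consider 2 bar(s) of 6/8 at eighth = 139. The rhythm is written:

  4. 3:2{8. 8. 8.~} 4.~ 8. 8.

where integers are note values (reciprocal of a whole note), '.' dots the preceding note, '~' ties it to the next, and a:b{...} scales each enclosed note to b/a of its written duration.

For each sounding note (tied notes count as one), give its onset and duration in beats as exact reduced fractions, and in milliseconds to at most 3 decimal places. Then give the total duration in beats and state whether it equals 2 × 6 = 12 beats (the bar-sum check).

1) 0.0ms=0b +1294.964ms=3b
2) 1294.964ms=3b +431.655ms=1b
3) 1726.619ms=4b +431.655ms=1b
4) 2158.273ms=5b +2374.101ms=11/2b
5) 4532.374ms=21/2b +647.482ms=3/2b
Σ=12b of 12 (139bpm 6/8) — PASS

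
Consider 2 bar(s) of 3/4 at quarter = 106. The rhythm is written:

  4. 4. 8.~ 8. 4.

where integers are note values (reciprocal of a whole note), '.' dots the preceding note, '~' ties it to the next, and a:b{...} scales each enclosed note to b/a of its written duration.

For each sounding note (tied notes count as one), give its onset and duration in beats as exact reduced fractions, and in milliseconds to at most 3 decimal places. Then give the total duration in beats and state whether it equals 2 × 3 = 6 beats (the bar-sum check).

1) 0.0ms=0b +849.057ms=3/2b
2) 849.057ms=3/2b +849.057ms=3/2b
3) 1698.113ms=3b +849.057ms=3/2b
4) 2547.17ms=9/2b +849.057ms=3/2b
Σ=6b of 6 (106bpm 3/4) — PASS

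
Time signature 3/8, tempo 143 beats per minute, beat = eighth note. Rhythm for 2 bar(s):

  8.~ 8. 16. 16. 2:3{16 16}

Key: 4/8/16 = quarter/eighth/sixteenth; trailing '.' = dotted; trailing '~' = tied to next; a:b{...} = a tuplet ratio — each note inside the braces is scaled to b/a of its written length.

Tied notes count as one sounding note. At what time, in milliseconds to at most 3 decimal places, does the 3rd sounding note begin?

note 3 onset = 15/4b = 1573.427ms

1. 0.0ms @ 0 + 1258.741ms (3)
2. 1258.741ms @ 3 + 314.685ms (3/4)
3. 1573.427ms @ 15/4 + 314.685ms (3/4)
4. 1888.112ms @ 9/2 + 314.685ms (3/4)
5. 2202.797ms @ 21/4 + 314.685ms (3/4)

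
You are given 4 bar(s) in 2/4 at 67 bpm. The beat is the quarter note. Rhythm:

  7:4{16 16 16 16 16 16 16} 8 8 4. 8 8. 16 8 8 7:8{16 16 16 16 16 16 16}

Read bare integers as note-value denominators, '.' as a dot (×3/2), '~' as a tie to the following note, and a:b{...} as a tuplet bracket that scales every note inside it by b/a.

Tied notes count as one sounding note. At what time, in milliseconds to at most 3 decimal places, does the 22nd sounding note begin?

note 22 onset = 54/7b = 6908.316ms

1. 0.0ms @ 0 + 127.932ms (1/7)
2. 127.932ms @ 1/7 + 127.932ms (1/7)
3. 255.864ms @ 2/7 + 127.932ms (1/7)
4. 383.795ms @ 3/7 + 127.932ms (1/7)
5. 511.727ms @ 4/7 + 127.932ms (1/7)
6. 639.659ms @ 5/7 + 127.932ms (1/7)
7. 767.591ms @ 6/7 + 127.932ms (1/7)
8. 895.522ms @ 1 + 447.761ms (1/2)
9. 1343.284ms @ 3/2 + 447.761ms (1/2)
10. 1791.045ms @ 2 + 1343.284ms (3/2)
11. 3134.328ms @ 7/2 + 447.761ms (1/2)
12. 3582.09ms @ 4 + 671.642ms (3/4)
13. 4253.731ms @ 19/4 + 223.881ms (1/4)
14. 4477.612ms @ 5 + 447.761ms (1/2)
15. 4925.373ms @ 11/2 + 447.761ms (1/2)
16. 5373.134ms @ 6 + 255.864ms (2/7)
17. 5628.998ms @ 44/7 + 255.864ms (2/7)
18. 5884.861ms @ 46/7 + 255.864ms (2/7)
19. 6140.725ms @ 48/7 + 255.864ms (2/7)
20. 6396.588ms @ 50/7 + 255.864ms (2/7)
21. 6652.452ms @ 52/7 + 255.864ms (2/7)
22. 6908.316ms @ 54/7 + 255.864ms (2/7)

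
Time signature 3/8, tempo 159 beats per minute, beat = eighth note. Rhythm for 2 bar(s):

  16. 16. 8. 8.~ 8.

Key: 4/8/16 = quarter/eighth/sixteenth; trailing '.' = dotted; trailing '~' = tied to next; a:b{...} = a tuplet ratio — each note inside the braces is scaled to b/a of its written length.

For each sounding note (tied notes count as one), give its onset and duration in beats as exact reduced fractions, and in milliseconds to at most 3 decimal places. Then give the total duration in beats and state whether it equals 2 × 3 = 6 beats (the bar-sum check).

1) 0.0ms=0b +283.019ms=3/4b
2) 283.019ms=3/4b +283.019ms=3/4b
3) 566.038ms=3/2b +566.038ms=3/2b
4) 1132.075ms=3b +1132.075ms=3b
Σ=6b of 6 (159bpm 3/8) — PASS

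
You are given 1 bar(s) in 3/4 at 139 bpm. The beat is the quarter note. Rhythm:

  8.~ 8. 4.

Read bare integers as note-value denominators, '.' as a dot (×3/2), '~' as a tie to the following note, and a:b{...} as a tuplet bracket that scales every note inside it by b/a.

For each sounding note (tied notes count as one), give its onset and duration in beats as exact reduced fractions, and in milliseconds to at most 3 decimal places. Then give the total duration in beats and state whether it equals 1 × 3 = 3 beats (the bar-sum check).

1) 0.0ms=0b +647.482ms=3/2b
2) 647.482ms=3/2b +647.482ms=3/2b
Σ=3b of 3 (139bpm 3/4) — PASS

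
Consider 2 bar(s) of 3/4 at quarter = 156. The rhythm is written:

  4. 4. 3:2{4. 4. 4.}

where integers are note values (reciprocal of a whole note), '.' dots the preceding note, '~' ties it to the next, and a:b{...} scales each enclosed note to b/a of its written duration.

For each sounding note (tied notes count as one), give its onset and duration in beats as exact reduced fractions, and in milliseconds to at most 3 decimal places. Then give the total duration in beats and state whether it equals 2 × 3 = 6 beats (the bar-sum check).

1) 0.0ms=0b +576.923ms=3/2b
2) 576.923ms=3/2b +576.923ms=3/2b
3) 1153.846ms=3b +384.615ms=1b
4) 1538.462ms=4b +384.615ms=1b
5) 1923.077ms=5b +384.615ms=1b
Σ=6b of 6 (156bpm 3/4) — PASS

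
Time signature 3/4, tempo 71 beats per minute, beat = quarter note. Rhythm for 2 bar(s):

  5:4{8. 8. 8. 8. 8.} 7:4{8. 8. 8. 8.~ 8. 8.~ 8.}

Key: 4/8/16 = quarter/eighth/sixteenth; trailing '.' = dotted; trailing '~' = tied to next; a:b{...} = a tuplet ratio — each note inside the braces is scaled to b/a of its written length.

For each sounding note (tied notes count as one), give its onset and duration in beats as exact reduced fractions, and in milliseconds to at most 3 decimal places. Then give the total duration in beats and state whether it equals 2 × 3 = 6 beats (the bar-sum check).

1) 0.0ms=0b +507.042ms=3/5b
2) 507.042ms=3/5b +507.042ms=3/5b
3) 1014.085ms=6/5b +507.042ms=3/5b
4) 1521.127ms=9/5b +507.042ms=3/5b
5) 2028.169ms=12/5b +507.042ms=3/5b
6) 2535.211ms=3b +362.173ms=3/7b
7) 2897.384ms=24/7b +362.173ms=3/7b
8) 3259.557ms=27/7b +362.173ms=3/7b
9) 3621.73ms=30/7b +724.346ms=6/7b
10) 4346.076ms=36/7b +724.346ms=6/7b
Σ=6b of 6 (71bpm 3/4) — PASS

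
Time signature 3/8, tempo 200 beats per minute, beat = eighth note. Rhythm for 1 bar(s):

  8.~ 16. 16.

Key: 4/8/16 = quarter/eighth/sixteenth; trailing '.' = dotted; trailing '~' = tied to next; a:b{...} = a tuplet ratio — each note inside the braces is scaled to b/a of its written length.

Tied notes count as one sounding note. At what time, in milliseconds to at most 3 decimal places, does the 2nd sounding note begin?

1. 0.0ms @ 0 + 675.0ms (9/4)
2. 675.0ms @ 9/4 + 225.0ms (3/4)

note 2 onset = 9/4b = 675.0ms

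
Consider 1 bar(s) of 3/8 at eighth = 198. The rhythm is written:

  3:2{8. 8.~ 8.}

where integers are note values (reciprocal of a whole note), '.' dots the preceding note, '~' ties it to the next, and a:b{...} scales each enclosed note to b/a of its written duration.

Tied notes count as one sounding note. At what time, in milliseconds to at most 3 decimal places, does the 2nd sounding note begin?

note 2 onset = 1b = 303.03ms

1. 0.0ms @ 0 + 303.03ms (1)
2. 303.03ms @ 1 + 606.061ms (2)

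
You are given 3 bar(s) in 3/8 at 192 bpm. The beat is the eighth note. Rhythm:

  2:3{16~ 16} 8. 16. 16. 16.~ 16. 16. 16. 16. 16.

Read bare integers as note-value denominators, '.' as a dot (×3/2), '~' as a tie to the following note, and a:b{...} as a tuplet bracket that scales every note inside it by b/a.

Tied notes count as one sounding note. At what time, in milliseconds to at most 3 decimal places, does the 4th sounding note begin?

note 4 onset = 15/4b = 1171.875ms

1. 0.0ms @ 0 + 468.75ms (3/2)
2. 468.75ms @ 3/2 + 468.75ms (3/2)
3. 937.5ms @ 3 + 234.375ms (3/4)
4. 1171.875ms @ 15/4 + 234.375ms (3/4)
5. 1406.25ms @ 9/2 + 468.75ms (3/2)
6. 1875.0ms @ 6 + 234.375ms (3/4)
7. 2109.375ms @ 27/4 + 234.375ms (3/4)
8. 2343.75ms @ 15/2 + 234.375ms (3/4)
9. 2578.125ms @ 33/4 + 234.375ms (3/4)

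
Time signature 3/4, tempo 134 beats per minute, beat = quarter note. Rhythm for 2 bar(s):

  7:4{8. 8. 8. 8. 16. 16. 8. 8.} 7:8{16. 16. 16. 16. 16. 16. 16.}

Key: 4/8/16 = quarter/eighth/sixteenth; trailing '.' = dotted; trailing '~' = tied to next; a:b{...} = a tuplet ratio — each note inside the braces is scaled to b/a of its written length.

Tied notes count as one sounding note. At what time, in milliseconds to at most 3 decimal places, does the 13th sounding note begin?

note 13 onset = 33/7b = 2110.874ms

1. 0.0ms @ 0 + 191.898ms (3/7)
2. 191.898ms @ 3/7 + 191.898ms (3/7)
3. 383.795ms @ 6/7 + 191.898ms (3/7)
4. 575.693ms @ 9/7 + 191.898ms (3/7)
5. 767.591ms @ 12/7 + 95.949ms (3/14)
6. 863.539ms @ 27/14 + 95.949ms (3/14)
7. 959.488ms @ 15/7 + 191.898ms (3/7)
8. 1151.386ms @ 18/7 + 191.898ms (3/7)
9. 1343.284ms @ 3 + 191.898ms (3/7)
10. 1535.181ms @ 24/7 + 191.898ms (3/7)
11. 1727.079ms @ 27/7 + 191.898ms (3/7)
12. 1918.977ms @ 30/7 + 191.898ms (3/7)
13. 2110.874ms @ 33/7 + 191.898ms (3/7)
14. 2302.772ms @ 36/7 + 191.898ms (3/7)
15. 2494.67ms @ 39/7 + 191.898ms (3/7)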